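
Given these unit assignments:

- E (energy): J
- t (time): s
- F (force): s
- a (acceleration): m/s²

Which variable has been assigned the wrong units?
F

The variable F (force) should have units N, not s.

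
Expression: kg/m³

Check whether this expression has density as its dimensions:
Yes

The expression kg/m³ has dimensions [L^-3 M], which is exactly density [L^-3 M].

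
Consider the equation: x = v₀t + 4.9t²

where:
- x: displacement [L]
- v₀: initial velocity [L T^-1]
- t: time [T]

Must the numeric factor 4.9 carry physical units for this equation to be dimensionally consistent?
Yes

x has dimensions [L], while t² alone has dimensions [T^2]. For the equation to balance, the factor 4.9 must carry dimensions [L T^-2] — it is a dimensional constant (a numerical value of a physical quantity with its units suppressed), not a pure number.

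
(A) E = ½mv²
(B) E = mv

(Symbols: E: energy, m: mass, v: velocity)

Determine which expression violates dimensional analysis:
(B)

(A) E = ½mv²: LHS [L^2 M T^-2], RHS [L^2 M T^-2] ✓
(B) E = mv: LHS [L^2 M T^-2], RHS [L M T^-1] ✗

Expression (B) E = mv is dimensionally incorrect.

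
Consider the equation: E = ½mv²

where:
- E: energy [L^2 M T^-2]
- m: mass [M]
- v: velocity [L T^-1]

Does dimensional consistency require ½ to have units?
No

E has dimensions [L^2 M T^-2] and mv² already has dimensions [L^2 M T^-2], so the equation balances without ½ contributing any dimensions. ½ is a pure (dimensionless) number; changing or removing it would not affect dimensional consistency.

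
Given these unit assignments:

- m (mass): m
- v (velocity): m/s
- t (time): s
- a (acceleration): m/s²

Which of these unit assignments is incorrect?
m

The variable m (mass) should have units kg, not m.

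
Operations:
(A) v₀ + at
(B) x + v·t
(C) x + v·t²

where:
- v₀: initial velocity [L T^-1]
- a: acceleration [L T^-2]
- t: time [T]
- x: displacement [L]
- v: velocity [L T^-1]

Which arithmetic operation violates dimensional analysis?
(C) x + v·t²

(A) v₀ + at: v₀ [L T^-1] and at [L T^-1] — same dimensions ✓
(B) x + v·t: x [L] and v·t [L] — same dimensions ✓
(C) x + v·t²: x [L] and v·t² [L T] — different dimensions cannot be added/subtracted ✗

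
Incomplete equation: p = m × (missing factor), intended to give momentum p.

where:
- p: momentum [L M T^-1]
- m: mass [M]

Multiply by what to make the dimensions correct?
v (velocity), dimensions [L T^-1]

p has dimensions [L M T^-1] and m has dimensions [M].
The missing factor must have dimensions [L M T^-1] / [M] = [L T^-1], i.e. velocity (v).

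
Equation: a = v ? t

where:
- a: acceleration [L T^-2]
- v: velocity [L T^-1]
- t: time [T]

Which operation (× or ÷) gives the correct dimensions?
division (÷): a = v ÷ t

a [L T^-2]; v [L T^-1]; t [T].
v × t → [L] ✗
v ÷ t → [L T^-2] ✓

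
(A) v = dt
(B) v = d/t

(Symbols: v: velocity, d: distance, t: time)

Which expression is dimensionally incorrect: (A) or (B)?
(A)

(A) v = dt: LHS [L T^-1], RHS [L T] ✗
(B) v = d/t: LHS [L T^-1], RHS [L T^-1] ✓

Expression (A) v = dt is dimensionally incorrect.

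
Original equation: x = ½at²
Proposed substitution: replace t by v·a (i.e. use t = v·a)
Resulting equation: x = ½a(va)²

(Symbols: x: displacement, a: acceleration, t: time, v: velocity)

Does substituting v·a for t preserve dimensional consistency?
No

[t] = [T] and [v·a] = [L^2 T^-3]. These differ, so the substitution replaces a quantity by one of different dimensions and the result x = ½a(va)² has LHS [L] vs RHS [L^5 T^-8] — inconsistent.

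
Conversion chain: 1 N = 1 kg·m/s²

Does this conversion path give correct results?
The chain is correct (no errors).

Correct: Newton is defined as kg·m/s²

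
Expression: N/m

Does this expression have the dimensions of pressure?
No

The expression N/m has dimensions [M T^-2], but pressure has dimensions [L^-1 M T^-2].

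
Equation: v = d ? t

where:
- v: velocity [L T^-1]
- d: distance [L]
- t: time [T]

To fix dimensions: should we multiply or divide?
division (÷): v = d ÷ t

v [L T^-1]; d [L]; t [T].
d × t → [L T] ✗
d ÷ t → [L T^-1] ✓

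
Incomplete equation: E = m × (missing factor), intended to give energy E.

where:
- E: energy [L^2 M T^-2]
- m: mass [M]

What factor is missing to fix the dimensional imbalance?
v² (velocity squared), dimensions [L^2 T^-2]

E has dimensions [L^2 M T^-2] and m has dimensions [M].
The missing factor must have dimensions [L^2 M T^-2] / [M] = [L^2 T^-2], i.e. velocity squared (v²).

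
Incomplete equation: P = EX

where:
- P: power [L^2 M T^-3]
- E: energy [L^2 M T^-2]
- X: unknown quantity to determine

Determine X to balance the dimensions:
X = f (inverse time / frequency (1/t)), dimensions [T^-1]

P has dimensions [L^2 M T^-3]; the rest of the RHS (E) has dimensions [L^2 M T^-2].
So X must have dimensions [T^-1] — X = f (inverse time / frequency (1/t)).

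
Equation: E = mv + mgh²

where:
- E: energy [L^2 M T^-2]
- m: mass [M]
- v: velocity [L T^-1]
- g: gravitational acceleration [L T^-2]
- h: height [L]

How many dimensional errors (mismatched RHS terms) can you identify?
2

LHS E: [L^2 M T^-2]
- mv: [L M T^-1] ✗
- mgh²: [L^3 M T^-2] ✗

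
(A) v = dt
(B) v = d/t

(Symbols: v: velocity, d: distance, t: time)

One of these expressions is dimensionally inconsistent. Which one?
(A)

(A) v = dt: LHS [L T^-1], RHS [L T] ✗
(B) v = d/t: LHS [L T^-1], RHS [L T^-1] ✓

Expression (A) v = dt is dimensionally incorrect.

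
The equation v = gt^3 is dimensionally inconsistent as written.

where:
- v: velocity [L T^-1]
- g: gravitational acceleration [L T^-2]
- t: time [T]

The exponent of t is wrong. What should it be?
The exponent of t should be 1: v = gt

The LHS v has dimensions [L T^-1]; t has dimensions [T].
As written, the RHS gt^3 (exponent 3 on t) has dimensions [L T], which does not match.
With exponent 1, the RHS gt has dimensions [L T^-1], matching the LHS.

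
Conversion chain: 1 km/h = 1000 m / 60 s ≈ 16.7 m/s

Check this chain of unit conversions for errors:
The chain is incorrect (it contains an error).

Incorrect: 1 h = 3600 s, not 60 s (1 km/h ≈ 0.278 m/s)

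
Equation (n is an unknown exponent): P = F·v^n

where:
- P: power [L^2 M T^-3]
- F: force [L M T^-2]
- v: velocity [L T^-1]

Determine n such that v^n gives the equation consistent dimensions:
n = 1

P has dimensions [L^2 M T^-3]; v has dimensions [L T^-1].
The rest of the RHS has dimensions [L M T^-2], so v^n must supply [L T^-1].
With n = 1: F·v^1 has dimensions [L^2 M T^-3], matching the LHS ✓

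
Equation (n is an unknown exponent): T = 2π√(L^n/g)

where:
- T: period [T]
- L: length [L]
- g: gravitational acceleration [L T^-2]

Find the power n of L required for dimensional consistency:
n = 1

T has dimensions [T]; L has dimensions [L].
With n = 1: 2π√(L^1/g) has dimensions [T], matching the LHS ✓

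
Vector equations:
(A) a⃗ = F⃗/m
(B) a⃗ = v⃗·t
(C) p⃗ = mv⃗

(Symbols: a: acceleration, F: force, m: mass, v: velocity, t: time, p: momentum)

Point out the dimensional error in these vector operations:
(B) a⃗ = v⃗·t

(A) a⃗ = F⃗/m: LHS [L T^-2], RHS [L T^-2] ✓ — force (vector) divided by mass (scalar)
(B) a⃗ = v⃗·t: LHS [L T^-2], RHS [L] ✗ — acceleration is velocity per time; should be v⃗/t
(C) p⃗ = mv⃗: LHS [L M T^-1], RHS [L M T^-1] ✓ — mass (scalar) times velocity (vector)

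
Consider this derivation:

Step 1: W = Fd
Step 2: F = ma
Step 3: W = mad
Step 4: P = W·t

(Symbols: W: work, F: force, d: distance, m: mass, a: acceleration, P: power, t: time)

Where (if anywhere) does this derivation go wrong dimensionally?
Step 4

Step 1: W = Fd → LHS [L^2 M T^-2], RHS [L^2 M T^-2] ✓
Step 2: F = ma → LHS [L M T^-2], RHS [L M T^-2] ✓
Step 3: W = mad → LHS [L^2 M T^-2], RHS [L^2 M T^-2] ✓
Step 4: P = W·t → LHS [L^2 M T^-3], RHS [L^2 M T^-1] ✗

The first dimensional inconsistency appears in step 4: P = W·t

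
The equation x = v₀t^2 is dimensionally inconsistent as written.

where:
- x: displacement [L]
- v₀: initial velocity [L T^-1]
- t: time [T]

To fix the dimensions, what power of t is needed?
The exponent of t should be 1: x = v₀t

The LHS x has dimensions [L]; t has dimensions [T].
As written, the RHS v₀t^2 (exponent 2 on t) has dimensions [L T], which does not match.
With exponent 1, the RHS v₀t has dimensions [L], matching the LHS.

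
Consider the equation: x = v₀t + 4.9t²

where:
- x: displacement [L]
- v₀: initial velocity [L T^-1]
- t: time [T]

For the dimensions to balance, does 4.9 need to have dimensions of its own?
Yes

x has dimensions [L], while t² alone has dimensions [T^2]. For the equation to balance, the factor 4.9 must carry dimensions [L T^-2] — it is a dimensional constant (a numerical value of a physical quantity with its units suppressed), not a pure number.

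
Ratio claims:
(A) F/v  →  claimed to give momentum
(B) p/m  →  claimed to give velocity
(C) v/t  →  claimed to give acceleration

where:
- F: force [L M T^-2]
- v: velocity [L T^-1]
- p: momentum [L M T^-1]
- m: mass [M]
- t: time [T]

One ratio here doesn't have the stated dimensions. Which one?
(A) F/v does not give momentum

(A) F/v: [M T^-1] ≠ momentum [L M T^-1] ✗
(B) p/m: [L T^-1] = velocity [L T^-1] ✓
(C) v/t: [L T^-2] = acceleration [L T^-2] ✓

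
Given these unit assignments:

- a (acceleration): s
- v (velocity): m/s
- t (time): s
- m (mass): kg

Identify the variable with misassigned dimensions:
a

The variable a (acceleration) should have units m/s², not s.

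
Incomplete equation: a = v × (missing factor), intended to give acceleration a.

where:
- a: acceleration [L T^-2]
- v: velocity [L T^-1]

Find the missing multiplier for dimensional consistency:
1/t (inverse time), dimensions [T^-1]

a has dimensions [L T^-2] and v has dimensions [L T^-1].
The missing factor must have dimensions [L T^-2] / [L T^-1] = [T^-1], i.e. inverse time (1/t).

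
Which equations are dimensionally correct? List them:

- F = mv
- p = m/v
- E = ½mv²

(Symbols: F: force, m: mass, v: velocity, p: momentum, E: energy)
Dimensionally correct: E = ½mv²
Dimensionally incorrect: F = mv, p = m/v
Ordered (correct first, then incorrect): E = ½mv², F = mv, p = m/v

- F = mv: LHS [L M T^-2], RHS [L M T^-1] → incorrect ✗
- p = m/v: LHS [L M T^-1], RHS [L^-1 M T] → incorrect ✗
- E = ½mv²: LHS [L^2 M T^-2], RHS [L^2 M T^-2] → correct ✓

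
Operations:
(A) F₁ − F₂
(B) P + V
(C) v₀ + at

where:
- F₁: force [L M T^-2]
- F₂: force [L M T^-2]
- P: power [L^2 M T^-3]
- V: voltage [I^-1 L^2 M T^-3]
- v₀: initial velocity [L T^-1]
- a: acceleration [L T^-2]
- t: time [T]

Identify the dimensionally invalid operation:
(B) P + V

(A) F₁ − F₂: F₁ [L M T^-2] and F₂ [L M T^-2] — same dimensions ✓
(B) P + V: P [L^2 M T^-3] and V [I^-1 L^2 M T^-3] — different dimensions cannot be added/subtracted ✗
(C) v₀ + at: v₀ [L T^-1] and at [L T^-1] — same dimensions ✓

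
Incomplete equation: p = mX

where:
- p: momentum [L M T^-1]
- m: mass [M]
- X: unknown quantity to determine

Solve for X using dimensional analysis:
X = v (velocity), dimensions [L T^-1]

p has dimensions [L M T^-1]; the rest of the RHS (m) has dimensions [M].
So X must have dimensions [L T^-1] — X = v (velocity).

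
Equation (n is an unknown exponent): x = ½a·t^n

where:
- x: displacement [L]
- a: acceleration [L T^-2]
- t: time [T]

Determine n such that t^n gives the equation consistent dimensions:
n = 2

x has dimensions [L]; t has dimensions [T].
The rest of the RHS has dimensions [L T^-2], so t^n must supply [T^2].
With n = 2: ½a·t^2 has dimensions [L], matching the LHS ✓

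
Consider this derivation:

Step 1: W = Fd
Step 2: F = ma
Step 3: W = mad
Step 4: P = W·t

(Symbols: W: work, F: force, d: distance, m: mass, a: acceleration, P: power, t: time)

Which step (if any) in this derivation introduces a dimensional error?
Step 4

Step 1: W = Fd → LHS [L^2 M T^-2], RHS [L^2 M T^-2] ✓
Step 2: F = ma → LHS [L M T^-2], RHS [L M T^-2] ✓
Step 3: W = mad → LHS [L^2 M T^-2], RHS [L^2 M T^-2] ✓
Step 4: P = W·t → LHS [L^2 M T^-3], RHS [L^2 M T^-1] ✗

The first dimensional inconsistency appears in step 4: P = W·t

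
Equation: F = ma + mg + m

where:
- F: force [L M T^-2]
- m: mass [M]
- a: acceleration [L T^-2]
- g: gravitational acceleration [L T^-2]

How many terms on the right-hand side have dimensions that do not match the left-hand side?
1

LHS F: [L M T^-2]
- ma: [L M T^-2] ✓
- mg: [L M T^-2] ✓
- m: [M] ✗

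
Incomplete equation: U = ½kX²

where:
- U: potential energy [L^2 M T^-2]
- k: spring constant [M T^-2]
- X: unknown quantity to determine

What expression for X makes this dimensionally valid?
X = x (displacement), dimensions [L]

U has dimensions [L^2 M T^-2]; the rest of the RHS (½k) has dimensions [M T^-2].
So X² must have dimensions [L^2], i.e. X has dimensions [L] — X = x (displacement).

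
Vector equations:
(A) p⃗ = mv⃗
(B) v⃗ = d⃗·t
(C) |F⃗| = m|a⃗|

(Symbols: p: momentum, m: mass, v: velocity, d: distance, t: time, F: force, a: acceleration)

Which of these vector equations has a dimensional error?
(B) v⃗ = d⃗·t

(A) p⃗ = mv⃗: LHS [L M T^-1], RHS [L M T^-1] ✓ — mass (scalar) times velocity (vector)
(B) v⃗ = d⃗·t: LHS [L T^-1], RHS [L T] ✗ — velocity is displacement per time; should be d⃗/t
(C) |F⃗| = m|a⃗|: LHS [L M T^-2], RHS [L M T^-2] ✓ — magnitudes of vectors are scalars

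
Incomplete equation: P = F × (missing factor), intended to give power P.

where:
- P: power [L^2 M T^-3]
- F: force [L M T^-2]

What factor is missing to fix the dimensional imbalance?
v (velocity), dimensions [L T^-1]

P has dimensions [L^2 M T^-3] and F has dimensions [L M T^-2].
The missing factor must have dimensions [L^2 M T^-3] / [L M T^-2] = [L T^-1], i.e. velocity (v).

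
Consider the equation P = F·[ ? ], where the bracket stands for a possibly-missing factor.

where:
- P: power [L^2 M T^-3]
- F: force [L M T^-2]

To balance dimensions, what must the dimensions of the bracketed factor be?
[L T^-1] — velocity (e.g. v)

P has dimensions [L^2 M T^-3]; F has dimensions [L M T^-2].
The bracketed factor must supply [L^2 M T^-3] / [L M T^-2] = [L T^-1].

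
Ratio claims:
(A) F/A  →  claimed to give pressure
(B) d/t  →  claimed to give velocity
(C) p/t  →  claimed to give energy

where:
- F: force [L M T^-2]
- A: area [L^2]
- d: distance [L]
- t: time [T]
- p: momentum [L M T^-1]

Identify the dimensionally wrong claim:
(C) p/t does not give energy

(A) F/A: [L^-1 M T^-2] = pressure [L^-1 M T^-2] ✓
(B) d/t: [L T^-1] = velocity [L T^-1] ✓
(C) p/t: [L M T^-2] ≠ energy [L^2 M T^-2] ✗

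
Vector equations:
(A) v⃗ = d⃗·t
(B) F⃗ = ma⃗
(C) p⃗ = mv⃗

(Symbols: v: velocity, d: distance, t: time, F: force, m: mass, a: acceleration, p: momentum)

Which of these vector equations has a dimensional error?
(A) v⃗ = d⃗·t

(A) v⃗ = d⃗·t: LHS [L T^-1], RHS [L T] ✗ — velocity is displacement per time; should be d⃗/t
(B) F⃗ = ma⃗: LHS [L M T^-2], RHS [L M T^-2] ✓ — Force and acceleration are vectors, mass is a scalar
(C) p⃗ = mv⃗: LHS [L M T^-1], RHS [L M T^-1] ✓ — mass (scalar) times velocity (vector)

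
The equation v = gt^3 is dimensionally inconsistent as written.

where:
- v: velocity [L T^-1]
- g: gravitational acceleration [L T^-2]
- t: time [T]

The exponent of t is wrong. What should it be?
The exponent of t should be 1: v = gt

The LHS v has dimensions [L T^-1]; t has dimensions [T].
As written, the RHS gt^3 (exponent 3 on t) has dimensions [L T], which does not match.
With exponent 1, the RHS gt has dimensions [L T^-1], matching the LHS.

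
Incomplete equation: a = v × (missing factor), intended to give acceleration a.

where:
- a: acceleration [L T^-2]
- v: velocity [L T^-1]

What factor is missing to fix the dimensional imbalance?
1/t (inverse time), dimensions [T^-1]

a has dimensions [L T^-2] and v has dimensions [L T^-1].
The missing factor must have dimensions [L T^-2] / [L T^-1] = [T^-1], i.e. inverse time (1/t).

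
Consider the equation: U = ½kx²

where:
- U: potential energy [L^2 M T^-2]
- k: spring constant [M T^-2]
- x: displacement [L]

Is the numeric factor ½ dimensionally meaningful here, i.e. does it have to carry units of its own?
No

U has dimensions [L^2 M T^-2] and kx² already has dimensions [L^2 M T^-2], so the equation balances without ½ contributing any dimensions. ½ is a pure (dimensionless) number; changing or removing it would not affect dimensional consistency.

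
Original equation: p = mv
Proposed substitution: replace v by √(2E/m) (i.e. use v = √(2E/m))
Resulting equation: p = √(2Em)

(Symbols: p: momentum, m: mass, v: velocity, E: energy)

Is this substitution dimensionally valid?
Yes

[v] = [L T^-1] and [√(2E/m)] = [L T^-1]. These match, so the substitution replaces a quantity by one of the same dimensions and the result p = √(2Em) has LHS [L M T^-1] vs RHS [L M T^-1] — still consistent.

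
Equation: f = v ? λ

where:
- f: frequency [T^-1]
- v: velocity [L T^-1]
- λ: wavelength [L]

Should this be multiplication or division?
division (÷): f = v ÷ λ

f [T^-1]; v [L T^-1]; λ [L].
v × λ → [L^2 T^-1] ✗
v ÷ λ → [T^-1] ✓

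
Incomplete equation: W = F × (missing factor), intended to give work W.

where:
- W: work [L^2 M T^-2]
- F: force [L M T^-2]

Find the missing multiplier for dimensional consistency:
d (distance), dimensions [L]

W has dimensions [L^2 M T^-2] and F has dimensions [L M T^-2].
The missing factor must have dimensions [L^2 M T^-2] / [L M T^-2] = [L], i.e. distance (d).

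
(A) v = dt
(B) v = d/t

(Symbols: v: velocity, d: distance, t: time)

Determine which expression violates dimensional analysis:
(A)

(A) v = dt: LHS [L T^-1], RHS [L T] ✗
(B) v = d/t: LHS [L T^-1], RHS [L T^-1] ✓

Expression (A) v = dt is dimensionally incorrect.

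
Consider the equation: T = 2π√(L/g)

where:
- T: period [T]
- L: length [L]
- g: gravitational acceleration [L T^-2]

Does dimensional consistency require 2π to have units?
No

T has dimensions [T] and √(L/g) already has dimensions [T], so the equation balances without 2π contributing any dimensions. 2π is a pure (dimensionless) number; changing or removing it would not affect dimensional consistency.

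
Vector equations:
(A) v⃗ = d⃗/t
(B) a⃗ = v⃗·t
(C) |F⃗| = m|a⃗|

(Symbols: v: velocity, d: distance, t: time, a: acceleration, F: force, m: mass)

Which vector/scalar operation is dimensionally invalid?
(B) a⃗ = v⃗·t

(A) v⃗ = d⃗/t: LHS [L T^-1], RHS [L T^-1] ✓ — displacement (vector) divided by time (scalar)
(B) a⃗ = v⃗·t: LHS [L T^-2], RHS [L] ✗ — acceleration is velocity per time; should be v⃗/t
(C) |F⃗| = m|a⃗|: LHS [L M T^-2], RHS [L M T^-2] ✓ — magnitudes of vectors are scalars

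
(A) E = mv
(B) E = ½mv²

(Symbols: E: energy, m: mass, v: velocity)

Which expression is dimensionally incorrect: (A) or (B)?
(A)

(A) E = mv: LHS [L^2 M T^-2], RHS [L M T^-1] ✗
(B) E = ½mv²: LHS [L^2 M T^-2], RHS [L^2 M T^-2] ✓

Expression (A) E = mv is dimensionally incorrect.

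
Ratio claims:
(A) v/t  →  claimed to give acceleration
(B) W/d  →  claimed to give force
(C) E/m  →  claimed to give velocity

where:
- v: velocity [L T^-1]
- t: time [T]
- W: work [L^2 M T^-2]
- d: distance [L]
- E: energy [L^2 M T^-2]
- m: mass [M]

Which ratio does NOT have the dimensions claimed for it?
(C) E/m does not give velocity

(A) v/t: [L T^-2] = acceleration [L T^-2] ✓
(B) W/d: [L M T^-2] = force [L M T^-2] ✓
(C) E/m: [L^2 T^-2] ≠ velocity [L T^-1] ✗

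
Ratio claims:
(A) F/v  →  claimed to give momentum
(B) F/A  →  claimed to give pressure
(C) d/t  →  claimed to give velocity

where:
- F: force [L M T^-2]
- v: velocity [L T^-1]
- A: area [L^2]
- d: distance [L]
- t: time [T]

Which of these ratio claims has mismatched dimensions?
(A) F/v does not give momentum

(A) F/v: [M T^-1] ≠ momentum [L M T^-1] ✗
(B) F/A: [L^-1 M T^-2] = pressure [L^-1 M T^-2] ✓
(C) d/t: [L T^-1] = velocity [L T^-1] ✓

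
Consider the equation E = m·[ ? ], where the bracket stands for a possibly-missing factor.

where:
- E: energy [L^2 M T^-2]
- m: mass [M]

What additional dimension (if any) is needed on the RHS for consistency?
[L^2 T^-2] — velocity squared (e.g. v²)

E has dimensions [L^2 M T^-2]; m has dimensions [M].
The bracketed factor must supply [L^2 M T^-2] / [M] = [L^2 T^-2].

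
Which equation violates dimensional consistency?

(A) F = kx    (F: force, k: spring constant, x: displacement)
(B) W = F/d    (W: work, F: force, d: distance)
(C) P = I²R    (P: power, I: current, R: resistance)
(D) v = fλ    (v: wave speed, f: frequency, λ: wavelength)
(B) W = F/d

The equation (B) W = F/d is dimensionally incorrect.

LHS (W): [L^2 M T^-2]
RHS (F/d): [M T^-2] ✗

The dimensions do not match. The other three equations balance.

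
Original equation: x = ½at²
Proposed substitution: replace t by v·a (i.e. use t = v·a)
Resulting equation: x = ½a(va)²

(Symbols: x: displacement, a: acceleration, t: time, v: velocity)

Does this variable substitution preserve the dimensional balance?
No

[t] = [T] and [v·a] = [L^2 T^-3]. These differ, so the substitution replaces a quantity by one of different dimensions and the result x = ½a(va)² has LHS [L] vs RHS [L^5 T^-8] — inconsistent.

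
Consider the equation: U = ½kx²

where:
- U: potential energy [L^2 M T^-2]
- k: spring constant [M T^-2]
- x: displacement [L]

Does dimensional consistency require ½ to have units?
No

U has dimensions [L^2 M T^-2] and kx² already has dimensions [L^2 M T^-2], so the equation balances without ½ contributing any dimensions. ½ is a pure (dimensionless) number; changing or removing it would not affect dimensional consistency.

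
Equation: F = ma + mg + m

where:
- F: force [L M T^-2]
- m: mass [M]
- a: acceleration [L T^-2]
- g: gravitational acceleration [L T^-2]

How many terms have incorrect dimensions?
1

LHS F: [L M T^-2]
- ma: [L M T^-2] ✓
- mg: [L M T^-2] ✓
- m: [M] ✗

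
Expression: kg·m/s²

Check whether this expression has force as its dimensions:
Yes

The expression kg·m/s² has dimensions [L M T^-2], which is exactly force [L M T^-2].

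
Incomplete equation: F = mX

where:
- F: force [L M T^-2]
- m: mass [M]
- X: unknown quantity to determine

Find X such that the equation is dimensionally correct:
X = a (acceleration), dimensions [L T^-2]

F has dimensions [L M T^-2]; the rest of the RHS (m) has dimensions [M].
So X must have dimensions [L T^-2] — X = a (acceleration).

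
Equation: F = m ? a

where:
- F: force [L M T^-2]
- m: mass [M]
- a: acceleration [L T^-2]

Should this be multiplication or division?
multiplication (×): F = m × a

F [L M T^-2]; m [M]; a [L T^-2].
m × a → [L M T^-2] ✓
m ÷ a → [L^-1 M T^2] ✗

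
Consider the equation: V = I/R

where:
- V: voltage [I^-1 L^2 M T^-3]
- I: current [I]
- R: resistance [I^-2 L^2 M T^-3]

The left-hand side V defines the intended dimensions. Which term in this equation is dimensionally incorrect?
The right-hand side term I/R

V has dimensions [I^-1 L^2 M T^-3], but I/R has dimensions [I^3 L^-2 M^-1 T^3], so the term I/R is dimensionally wrong for V.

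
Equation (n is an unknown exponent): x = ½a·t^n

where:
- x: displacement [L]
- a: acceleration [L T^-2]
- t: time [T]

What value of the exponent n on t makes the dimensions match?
n = 2

x has dimensions [L]; t has dimensions [T].
The rest of the RHS has dimensions [L T^-2], so t^n must supply [T^2].
With n = 2: ½a·t^2 has dimensions [L], matching the LHS ✓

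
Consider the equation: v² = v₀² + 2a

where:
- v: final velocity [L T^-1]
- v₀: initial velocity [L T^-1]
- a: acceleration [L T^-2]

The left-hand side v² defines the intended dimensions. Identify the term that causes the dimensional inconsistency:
The term 2a

Checking each RHS term against the LHS:
- v₀²: [L^2 T^-2] — matches v² [L^2 T^-2] ✓
- 2a: [L T^-2] — does NOT match v² [L^2 T^-2] ✗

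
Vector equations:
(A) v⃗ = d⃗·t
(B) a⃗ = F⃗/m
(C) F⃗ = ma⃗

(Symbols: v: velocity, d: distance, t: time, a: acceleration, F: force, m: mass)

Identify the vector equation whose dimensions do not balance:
(A) v⃗ = d⃗·t

(A) v⃗ = d⃗·t: LHS [L T^-1], RHS [L T] ✗ — velocity is displacement per time; should be d⃗/t
(B) a⃗ = F⃗/m: LHS [L T^-2], RHS [L T^-2] ✓ — force (vector) divided by mass (scalar)
(C) F⃗ = ma⃗: LHS [L M T^-2], RHS [L M T^-2] ✓ — Force and acceleration are vectors, mass is a scalar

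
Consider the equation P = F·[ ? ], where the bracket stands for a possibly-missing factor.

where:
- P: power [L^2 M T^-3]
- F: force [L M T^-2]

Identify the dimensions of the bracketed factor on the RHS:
[L T^-1] — velocity (e.g. v)

P has dimensions [L^2 M T^-3]; F has dimensions [L M T^-2].
The bracketed factor must supply [L^2 M T^-3] / [L M T^-2] = [L T^-1].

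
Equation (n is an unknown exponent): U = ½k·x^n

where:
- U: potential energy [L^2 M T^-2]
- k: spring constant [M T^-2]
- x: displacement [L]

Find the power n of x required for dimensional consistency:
n = 2

U has dimensions [L^2 M T^-2]; x has dimensions [L].
The rest of the RHS has dimensions [M T^-2], so x^n must supply [L^2].
With n = 2: ½k·x^2 has dimensions [L^2 M T^-2], matching the LHS ✓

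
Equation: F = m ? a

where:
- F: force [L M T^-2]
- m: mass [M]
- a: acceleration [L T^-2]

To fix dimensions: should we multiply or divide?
multiplication (×): F = m × a

F [L M T^-2]; m [M]; a [L T^-2].
m × a → [L M T^-2] ✓
m ÷ a → [L^-1 M T^2] ✗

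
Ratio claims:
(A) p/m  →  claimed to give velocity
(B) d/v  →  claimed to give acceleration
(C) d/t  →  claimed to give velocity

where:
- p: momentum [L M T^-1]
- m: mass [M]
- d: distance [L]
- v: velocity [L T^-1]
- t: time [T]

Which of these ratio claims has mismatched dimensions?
(B) d/v does not give acceleration

(A) p/m: [L T^-1] = velocity [L T^-1] ✓
(B) d/v: [T] ≠ acceleration [L T^-2] ✗
(C) d/t: [L T^-1] = velocity [L T^-1] ✓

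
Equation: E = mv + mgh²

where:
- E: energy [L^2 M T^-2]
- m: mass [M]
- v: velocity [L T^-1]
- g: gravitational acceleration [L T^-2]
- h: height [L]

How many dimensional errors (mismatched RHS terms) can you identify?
2

LHS E: [L^2 M T^-2]
- mv: [L M T^-1] ✗
- mgh²: [L^3 M T^-2] ✗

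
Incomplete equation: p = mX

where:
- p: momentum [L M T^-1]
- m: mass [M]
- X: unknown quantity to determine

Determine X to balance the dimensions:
X = v (velocity), dimensions [L T^-1]

p has dimensions [L M T^-1]; the rest of the RHS (m) has dimensions [M].
So X must have dimensions [L T^-1] — X = v (velocity).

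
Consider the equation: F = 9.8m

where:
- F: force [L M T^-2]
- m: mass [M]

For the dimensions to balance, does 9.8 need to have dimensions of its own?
Yes

F has dimensions [L M T^-2], while m alone has dimensions [M]. For the equation to balance, the factor 9.8 must carry dimensions [L T^-2] — it is a dimensional constant (a numerical value of a physical quantity with its units suppressed), not a pure number.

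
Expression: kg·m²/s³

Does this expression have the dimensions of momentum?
No

The expression kg·m²/s³ has dimensions [L^2 M T^-3], but momentum has dimensions [L M T^-1].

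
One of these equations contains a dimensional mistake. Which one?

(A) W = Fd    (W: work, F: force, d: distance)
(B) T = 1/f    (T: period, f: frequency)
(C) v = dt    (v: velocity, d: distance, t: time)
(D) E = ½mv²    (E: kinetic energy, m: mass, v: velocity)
(C) v = dt

The equation (C) v = dt is dimensionally incorrect.

LHS (v): [L T^-1]
RHS (dt): [L T] ✗

The dimensions do not match. The other three equations balance.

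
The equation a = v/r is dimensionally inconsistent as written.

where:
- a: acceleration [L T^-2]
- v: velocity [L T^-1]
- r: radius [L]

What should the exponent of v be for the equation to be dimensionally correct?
The exponent of v should be 2: a = v^2/r

The LHS a has dimensions [L T^-2]; v has dimensions [L T^-1].
As written, the RHS v/r (exponent 1 on v) has dimensions [T^-1], which does not match.
With exponent 2, the RHS v^2/r has dimensions [L T^-2], matching the LHS.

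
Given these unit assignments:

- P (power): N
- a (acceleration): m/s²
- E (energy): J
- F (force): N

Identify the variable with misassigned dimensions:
P

The variable P (power) should have units W, not N.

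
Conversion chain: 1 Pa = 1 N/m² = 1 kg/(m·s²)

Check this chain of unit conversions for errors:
The chain is correct (no errors).

Correct: Pascal is Newton per square meter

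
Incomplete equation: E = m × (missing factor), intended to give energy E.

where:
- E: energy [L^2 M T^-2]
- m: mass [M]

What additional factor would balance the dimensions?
v² (velocity squared), dimensions [L^2 T^-2]

E has dimensions [L^2 M T^-2] and m has dimensions [M].
The missing factor must have dimensions [L^2 M T^-2] / [M] = [L^2 T^-2], i.e. velocity squared (v²).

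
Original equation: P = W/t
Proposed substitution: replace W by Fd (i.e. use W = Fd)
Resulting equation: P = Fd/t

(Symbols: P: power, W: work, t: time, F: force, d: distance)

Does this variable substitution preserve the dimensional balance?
Yes

[W] = [L^2 M T^-2] and [Fd] = [L^2 M T^-2]. These match, so the substitution replaces a quantity by one of the same dimensions and the result P = Fd/t has LHS [L^2 M T^-3] vs RHS [L^2 M T^-3] — still consistent.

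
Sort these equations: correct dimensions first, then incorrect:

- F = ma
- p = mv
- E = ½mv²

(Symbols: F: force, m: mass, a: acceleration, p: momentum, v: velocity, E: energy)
Dimensionally correct: F = ma, p = mv, E = ½mv²
Dimensionally incorrect: none
Ordered (correct first, then incorrect): F = ma, p = mv, E = ½mv²

- F = ma: LHS [L M T^-2], RHS [L M T^-2] → correct ✓
- p = mv: LHS [L M T^-1], RHS [L M T^-1] → correct ✓
- E = ½mv²: LHS [L^2 M T^-2], RHS [L^2 M T^-2] → correct ✓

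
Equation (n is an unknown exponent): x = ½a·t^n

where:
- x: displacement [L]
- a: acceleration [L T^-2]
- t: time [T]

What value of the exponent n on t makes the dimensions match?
n = 2

x has dimensions [L]; t has dimensions [T].
The rest of the RHS has dimensions [L T^-2], so t^n must supply [T^2].
With n = 2: ½a·t^2 has dimensions [L], matching the LHS ✓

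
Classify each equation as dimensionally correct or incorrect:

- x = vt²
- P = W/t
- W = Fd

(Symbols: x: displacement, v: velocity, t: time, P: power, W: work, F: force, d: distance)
Dimensionally correct: P = W/t, W = Fd
Dimensionally incorrect: x = vt²
Ordered (correct first, then incorrect): P = W/t, W = Fd, x = vt²

- x = vt²: LHS [L], RHS [L T] → incorrect ✗
- P = W/t: LHS [L^2 M T^-3], RHS [L^2 M T^-3] → correct ✓
- W = Fd: LHS [L^2 M T^-2], RHS [L^2 M T^-2] → correct ✓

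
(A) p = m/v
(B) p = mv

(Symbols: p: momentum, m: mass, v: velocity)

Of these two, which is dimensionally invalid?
(A)

(A) p = m/v: LHS [L M T^-1], RHS [L^-1 M T] ✗
(B) p = mv: LHS [L M T^-1], RHS [L M T^-1] ✓

Expression (A) p = m/v is dimensionally incorrect.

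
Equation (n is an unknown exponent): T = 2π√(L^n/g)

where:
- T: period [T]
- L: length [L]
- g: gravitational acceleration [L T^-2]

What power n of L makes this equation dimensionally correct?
n = 1

T has dimensions [T]; L has dimensions [L].
With n = 1: 2π√(L^1/g) has dimensions [T], matching the LHS ✓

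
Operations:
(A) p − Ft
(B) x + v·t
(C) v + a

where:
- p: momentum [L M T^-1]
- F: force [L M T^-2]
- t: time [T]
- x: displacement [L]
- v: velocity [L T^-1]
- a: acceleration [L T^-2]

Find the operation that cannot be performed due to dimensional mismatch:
(C) v + a

(A) p − Ft: p [L M T^-1] and Ft [L M T^-1] — same dimensions ✓
(B) x + v·t: x [L] and v·t [L] — same dimensions ✓
(C) v + a: v [L T^-1] and a [L T^-2] — different dimensions cannot be added/subtracted ✗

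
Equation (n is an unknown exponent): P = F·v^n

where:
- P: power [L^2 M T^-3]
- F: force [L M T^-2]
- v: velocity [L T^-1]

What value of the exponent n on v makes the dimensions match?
n = 1

P has dimensions [L^2 M T^-3]; v has dimensions [L T^-1].
The rest of the RHS has dimensions [L M T^-2], so v^n must supply [L T^-1].
With n = 1: F·v^1 has dimensions [L^2 M T^-3], matching the LHS ✓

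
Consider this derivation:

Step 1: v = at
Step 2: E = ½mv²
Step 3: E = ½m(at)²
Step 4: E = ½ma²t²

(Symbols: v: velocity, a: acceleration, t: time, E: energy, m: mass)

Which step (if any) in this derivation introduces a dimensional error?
No step introduces an error — all steps are dimensionally consistent.

Step 1: v = at → LHS [L T^-1], RHS [L T^-1] ✓
Step 2: E = ½mv² → LHS [L^2 M T^-2], RHS [L^2 M T^-2] ✓
Step 3: E = ½m(at)² → LHS [L^2 M T^-2], RHS [L^2 M T^-2] ✓
Step 4: E = ½ma²t² → LHS [L^2 M T^-2], RHS [L^2 M T^-2] ✓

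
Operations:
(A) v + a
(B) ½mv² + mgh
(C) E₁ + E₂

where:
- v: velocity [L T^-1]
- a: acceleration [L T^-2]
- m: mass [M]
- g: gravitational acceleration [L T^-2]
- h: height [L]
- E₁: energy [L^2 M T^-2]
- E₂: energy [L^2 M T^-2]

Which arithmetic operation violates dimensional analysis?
(A) v + a

(A) v + a: v [L T^-1] and a [L T^-2] — different dimensions cannot be added/subtracted ✗
(B) ½mv² + mgh: ½mv² [L^2 M T^-2] and mgh [L^2 M T^-2] — same dimensions ✓
(C) E₁ + E₂: E₁ [L^2 M T^-2] and E₂ [L^2 M T^-2] — same dimensions ✓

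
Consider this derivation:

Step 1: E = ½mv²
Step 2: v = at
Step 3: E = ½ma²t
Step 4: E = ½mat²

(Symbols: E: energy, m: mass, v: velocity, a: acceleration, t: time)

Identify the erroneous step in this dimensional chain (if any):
Step 3

Step 1: E = ½mv² → LHS [L^2 M T^-2], RHS [L^2 M T^-2] ✓
Step 2: v = at → LHS [L T^-1], RHS [L T^-1] ✓
Step 3: E = ½ma²t → LHS [L^2 M T^-2], RHS [L^2 M T^-3] ✗

The first dimensional inconsistency appears in step 3: E = ½ma²t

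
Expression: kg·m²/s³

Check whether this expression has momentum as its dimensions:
No

The expression kg·m²/s³ has dimensions [L^2 M T^-3], but momentum has dimensions [L M T^-1].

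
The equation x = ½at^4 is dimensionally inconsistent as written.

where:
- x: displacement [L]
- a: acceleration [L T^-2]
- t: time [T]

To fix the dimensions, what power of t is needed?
The exponent of t should be 2: x = ½at^2

The LHS x has dimensions [L]; t has dimensions [T].
As written, the RHS ½at^4 (exponent 4 on t) has dimensions [L T^2], which does not match.
With exponent 2, the RHS ½at^2 has dimensions [L], matching the LHS.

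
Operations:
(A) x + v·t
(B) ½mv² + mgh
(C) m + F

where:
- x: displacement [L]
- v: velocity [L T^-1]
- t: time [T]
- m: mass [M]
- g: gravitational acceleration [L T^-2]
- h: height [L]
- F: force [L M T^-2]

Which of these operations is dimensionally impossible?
(C) m + F

(A) x + v·t: x [L] and v·t [L] — same dimensions ✓
(B) ½mv² + mgh: ½mv² [L^2 M T^-2] and mgh [L^2 M T^-2] — same dimensions ✓
(C) m + F: m [M] and F [L M T^-2] — different dimensions cannot be added/subtracted ✗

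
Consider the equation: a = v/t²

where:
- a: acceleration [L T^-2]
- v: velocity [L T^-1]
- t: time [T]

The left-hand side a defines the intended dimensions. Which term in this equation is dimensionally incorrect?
The right-hand side term v/t²

a has dimensions [L T^-2], but v/t² has dimensions [L T^-3], so the term v/t² is dimensionally wrong for a.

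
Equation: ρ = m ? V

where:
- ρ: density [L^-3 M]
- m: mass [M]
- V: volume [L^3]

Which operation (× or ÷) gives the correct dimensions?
division (÷): ρ = m ÷ V

ρ [L^-3 M]; m [M]; V [L^3].
m × V → [L^3 M] ✗
m ÷ V → [L^-3 M] ✓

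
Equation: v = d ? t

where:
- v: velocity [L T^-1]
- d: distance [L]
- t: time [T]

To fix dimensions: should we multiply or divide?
division (÷): v = d ÷ t

v [L T^-1]; d [L]; t [T].
d × t → [L T] ✗
d ÷ t → [L T^-1] ✓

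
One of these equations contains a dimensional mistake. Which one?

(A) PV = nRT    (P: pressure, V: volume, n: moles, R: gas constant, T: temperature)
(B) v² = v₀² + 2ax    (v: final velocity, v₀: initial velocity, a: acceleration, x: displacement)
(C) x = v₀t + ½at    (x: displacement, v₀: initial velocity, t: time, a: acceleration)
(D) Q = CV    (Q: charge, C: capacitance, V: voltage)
(C) x = v₀t + ½at

The equation (C) x = v₀t + ½at is dimensionally incorrect.

LHS (x): [L]
RHS terms:
  - v₀t: [L] ✓
  - ½at: [L T^-1] ✗ (does not match LHS)

The dimensions do not match. The other three equations balance.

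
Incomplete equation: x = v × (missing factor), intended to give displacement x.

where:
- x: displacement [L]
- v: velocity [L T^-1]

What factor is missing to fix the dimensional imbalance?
t (time), dimensions [T]

x has dimensions [L] and v has dimensions [L T^-1].
The missing factor must have dimensions [L] / [L T^-1] = [T], i.e. time (t).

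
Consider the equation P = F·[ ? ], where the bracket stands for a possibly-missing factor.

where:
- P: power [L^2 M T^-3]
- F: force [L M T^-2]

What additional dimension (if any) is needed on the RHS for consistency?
[L T^-1] — velocity (e.g. v)

P has dimensions [L^2 M T^-3]; F has dimensions [L M T^-2].
The bracketed factor must supply [L^2 M T^-3] / [L M T^-2] = [L T^-1].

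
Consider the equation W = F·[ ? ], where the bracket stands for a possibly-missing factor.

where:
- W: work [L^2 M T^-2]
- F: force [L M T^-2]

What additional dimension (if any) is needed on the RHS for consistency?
[L] — length (e.g. a distance d)

W has dimensions [L^2 M T^-2]; F has dimensions [L M T^-2].
The bracketed factor must supply [L^2 M T^-2] / [L M T^-2] = [L].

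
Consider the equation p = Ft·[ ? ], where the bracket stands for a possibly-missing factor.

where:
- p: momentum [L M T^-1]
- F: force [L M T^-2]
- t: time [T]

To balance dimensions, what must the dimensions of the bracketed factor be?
Nothing is missing — the bracketed factor must be dimensionless.

p has dimensions [L M T^-1] and Ft already has dimensions [L M T^-1], so p = Ft is dimensionally complete.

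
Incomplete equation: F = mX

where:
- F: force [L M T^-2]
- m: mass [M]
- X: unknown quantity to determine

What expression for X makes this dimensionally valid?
X = a (acceleration), dimensions [L T^-2]

F has dimensions [L M T^-2]; the rest of the RHS (m) has dimensions [M].
So X must have dimensions [L T^-2] — X = a (acceleration).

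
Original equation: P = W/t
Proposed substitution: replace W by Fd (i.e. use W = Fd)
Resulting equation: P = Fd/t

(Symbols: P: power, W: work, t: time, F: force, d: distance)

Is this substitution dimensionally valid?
Yes

[W] = [L^2 M T^-2] and [Fd] = [L^2 M T^-2]. These match, so the substitution replaces a quantity by one of the same dimensions and the result P = Fd/t has LHS [L^2 M T^-3] vs RHS [L^2 M T^-3] — still consistent.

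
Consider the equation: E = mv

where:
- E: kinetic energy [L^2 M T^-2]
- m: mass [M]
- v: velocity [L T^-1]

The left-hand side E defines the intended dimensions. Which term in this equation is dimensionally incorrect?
The right-hand side term mv

E has dimensions [L^2 M T^-2], but mv has dimensions [L M T^-1], so the term mv is dimensionally wrong for E.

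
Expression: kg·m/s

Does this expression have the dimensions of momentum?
Yes

The expression kg·m/s has dimensions [L M T^-1], which is exactly momentum [L M T^-1].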